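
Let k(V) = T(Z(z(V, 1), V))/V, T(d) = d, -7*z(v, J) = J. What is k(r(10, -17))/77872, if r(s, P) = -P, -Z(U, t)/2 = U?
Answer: 1/4633384 ≈ 2.1582e-7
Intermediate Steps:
z(v, J) = -J/7
Z(U, t) = -2*U
k(V) = 2/(7*V) (k(V) = (-(-2)/7)/V = (-2*(-⅐))/V = 2/(7*V))
k(r(10, -17))/77872 = (2/(7*((-1*(-17)))))/77872 = ((2/7)/17)*(1/77872) = ((2/7)*(1/17))*(1/77872) = (2/119)*(1/77872) = 1/4633384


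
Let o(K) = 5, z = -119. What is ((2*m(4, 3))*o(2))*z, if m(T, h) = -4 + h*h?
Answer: -5950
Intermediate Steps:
m(T, h) = -4 + h**2
((2*m(4, 3))*o(2))*z = ((2*(-4 + 3**2))*5)*(-119) = ((2*(-4 + 9))*5)*(-119) = ((2*5)*5)*(-119) = (10*5)*(-119) = 50*(-119) = -5950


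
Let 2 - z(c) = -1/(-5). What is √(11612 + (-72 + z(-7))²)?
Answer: √413501/5 ≈ 128.61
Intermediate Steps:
z(c) = 9/5 (z(c) = 2 - (-1)/(-5) = 2 - (-1)*(-1)/5 = 2 - 1*⅕ = 2 - ⅕ = 9/5)
√(11612 + (-72 + z(-7))²) = √(11612 + (-72 + 9/5)²) = √(11612 + (-351/5)²) = √(11612 + 123201/25) = √(413501/25) = √413501/5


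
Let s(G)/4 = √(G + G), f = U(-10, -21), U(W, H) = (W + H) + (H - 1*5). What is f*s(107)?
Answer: -228*√214 ≈ -3335.4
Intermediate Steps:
U(W, H) = -5 + W + 2*H (U(W, H) = (H + W) + (H - 5) = (H + W) + (-5 + H) = -5 + W + 2*H)
f = -57 (f = -5 - 10 + 2*(-21) = -5 - 10 - 42 = -57)
s(G) = 4*√2*√G (s(G) = 4*√(G + G) = 4*√(2*G) = 4*(√2*√G) = 4*√2*√G)
f*s(107) = -228*√2*√107 = -228*√214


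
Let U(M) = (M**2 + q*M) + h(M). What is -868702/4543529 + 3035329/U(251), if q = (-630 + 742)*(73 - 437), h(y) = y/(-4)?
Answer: -90502627118102/184827665576751 ≈ -0.48966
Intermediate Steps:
h(y) = -y/4 (h(y) = y*(-1/4) = -y/4)
q = -40768 (q = 112*(-364) = -40768)
U(M) = M**2 - 163073*M/4 (U(M) = (M**2 - 40768*M) - M/4 = M**2 - 163073*M/4)
-868702/4543529 + 3035329/U(251) = -868702/4543529 + 3035329/(((1/4)*251*(-163073 + 4*251))) = -868702*1/4543529 + 3035329/(((1/4)*251*(-163073 + 1004))) = -868702/4543529 + 3035329/(((1/4)*251*(-162069))) = -868702/4543529 + 3035329/(-40679319/4) = -868702/4543529 + 3035329*(-4/40679319) = -868702/4543529 - 12141316/40679319 = -90502627118102/184827665576751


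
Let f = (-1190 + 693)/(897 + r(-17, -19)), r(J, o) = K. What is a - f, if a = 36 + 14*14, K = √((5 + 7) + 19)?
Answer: 187107905/804578 - 497*√31/804578 ≈ 232.55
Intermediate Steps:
K = √31 (K = √(12 + 19) = √31 ≈ 5.5678)
r(J, o) = √31
a = 232 (a = 36 + 196 = 232)
f = -497/(897 + √31) (f = (-1190 + 693)/(897 + √31) = -497/(897 + √31) ≈ -0.55065)
a - f = 232 - (-445809/804578 + 497*√31/804578) = 232 + (445809/804578 - 497*√31/804578) = 187107905/804578 - 497*√31/804578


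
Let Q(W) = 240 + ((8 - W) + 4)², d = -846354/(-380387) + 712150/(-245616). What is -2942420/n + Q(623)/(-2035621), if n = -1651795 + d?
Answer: 35854133986906348977161/22439208392954622055339 ≈ 1.5978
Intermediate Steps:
d = -4501036999/6673509528 (d = -846354*(-1/380387) + 712150*(-1/245616) = 846354/380387 - 356075/122808 = -4501036999/6673509528 ≈ -0.67446)
Q(W) = 240 + (12 - W)²
n = -11023274171839759/6673509528 (n = -1651795 - 4501036999/6673509528 = -11023274171839759/6673509528 ≈ -1.6518e+6)
-2942420/n + Q(623)/(-2035621) = -2942420/(-11023274171839759/6673509528) + (240 + (-12 + 623)²)/(-2035621) = -2942420*(-6673509528/11023274171839759) + (240 + 611²)*(-1/2035621) = 19636267905377760/11023274171839759 + (240 + 373321)*(-1/2035621) = 19636267905377760/11023274171839759 + 373561*(-1/2035621) = 19636267905377760/11023274171839759 - 373561/2035621 = 35854133986906348977161/22439208392954622055339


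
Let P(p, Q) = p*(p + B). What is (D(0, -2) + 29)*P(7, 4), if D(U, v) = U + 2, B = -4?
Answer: 651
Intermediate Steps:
D(U, v) = 2 + U
P(p, Q) = p*(-4 + p) (P(p, Q) = p*(p - 4) = p*(-4 + p))
(D(0, -2) + 29)*P(7, 4) = ((2 + 0) + 29)*(7*(-4 + 7)) = (2 + 29)*(7*3) = 31*21 = 651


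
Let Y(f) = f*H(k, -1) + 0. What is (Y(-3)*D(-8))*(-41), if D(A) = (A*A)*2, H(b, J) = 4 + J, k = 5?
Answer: 47232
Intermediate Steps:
D(A) = 2*A² (D(A) = A²*2 = 2*A²)
Y(f) = 3*f (Y(f) = f*(4 - 1) + 0 = f*3 + 0 = 3*f + 0 = 3*f)
(Y(-3)*D(-8))*(-41) = ((3*(-3))*(2*(-8)²))*(-41) = -18*64*(-41) = -9*128*(-41) = -1152*(-41) = 47232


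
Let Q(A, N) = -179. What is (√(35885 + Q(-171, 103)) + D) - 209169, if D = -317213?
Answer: -526382 + √35706 ≈ -5.2619e+5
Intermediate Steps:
(√(35885 + Q(-171, 103)) + D) - 209169 = (√(35885 - 179) - 317213) - 209169 = (√35706 - 317213) - 209169 = (-317213 + √35706) - 209169 = -526382 + √35706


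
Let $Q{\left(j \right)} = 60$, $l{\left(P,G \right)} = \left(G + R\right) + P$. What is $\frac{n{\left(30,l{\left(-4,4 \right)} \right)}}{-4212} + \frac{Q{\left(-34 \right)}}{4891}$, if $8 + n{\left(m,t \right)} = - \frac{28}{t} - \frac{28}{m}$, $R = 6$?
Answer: $\frac{399047}{25751115} \approx 0.015496$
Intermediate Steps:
$l{\left(P,G \right)} = 6 + G + P$ ($l{\left(P,G \right)} = \left(G + 6\right) + P = \left(6 + G\right) + P = 6 + G + P$)
$n{\left(m,t \right)} = -8 - \frac{28}{m} - \frac{28}{t}$ ($n{\left(m,t \right)} = -8 - \left(\frac{28}{m} + \frac{28}{t}\right) = -8 - \frac{28}{m} - \frac{28}{t}$)
$\frac{n{\left(30,l{\left(-4,4 \right)} \right)}}{-4212} + \frac{Q{\left(-34 \right)}}{4891} = \frac{-8 - \frac{28}{30} - \frac{28}{6 + 4 - 4}}{-4212} + \frac{60}{4891} = \left(-8 - \frac{14}{15} - \frac{28}{6}\right) \left(- \frac{1}{4212}\right) + 60 \cdot \frac{1}{4891} = \left(-8 - \frac{14}{15} - \frac{14}{3}\right) \left(- \frac{1}{4212}\right) + \frac{60}{4891} = \left(- \frac{68}{5}\right) \left(- \frac{1}{4212}\right) + \frac{60}{4891} = \frac{17}{5265} + \frac{60}{4891} = \frac{399047}{25751115}$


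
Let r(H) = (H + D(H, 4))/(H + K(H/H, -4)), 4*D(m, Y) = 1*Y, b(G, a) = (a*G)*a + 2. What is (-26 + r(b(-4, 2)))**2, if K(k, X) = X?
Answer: 207025/324 ≈ 638.97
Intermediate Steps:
b(G, a) = 2 + G*a**2 (b(G, a) = (G*a)*a + 2 = G*a**2 + 2 = 2 + G*a**2)
D(m, Y) = Y/4 (D(m, Y) = (1*Y)/4 = Y/4)
r(H) = (1 + H)/(-4 + H) (r(H) = (H + (1/4)*4)/(H - 4) = (H + 1)/(-4 + H) = (1 + H)/(-4 + H))
(-26 + r(b(-4, 2)))**2 = (-26 + (1 + (2 - 4*2**2))/(-4 + (2 - 4*2**2)))**2 = (-26 + (1 + (2 - 4*4))/(-4 + (2 - 4*4)))**2 = (-26 + (1 + (2 - 16))/(-4 + (2 - 16)))**2 = (-26 + (1 - 14)/(-4 - 14))**2 = (-26 - 13/(-18))**2 = (-26 - 1/18*(-13))**2 = (-26 + 13/18)**2 = (-455/18)**2 = 207025/324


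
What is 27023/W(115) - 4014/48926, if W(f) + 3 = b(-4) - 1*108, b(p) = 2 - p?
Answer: -661274384/2568615 ≈ -257.44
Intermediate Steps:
W(f) = -105 (W(f) = -3 + ((2 - 1*(-4)) - 1*108) = -3 + ((2 + 4) - 108) = -3 + (6 - 108) = -3 - 102 = -105)
27023/W(115) - 4014/48926 = 27023/(-105) - 4014/48926 = 27023*(-1/105) - 4014*1/48926 = -27023/105 - 2007/24463 = -661274384/2568615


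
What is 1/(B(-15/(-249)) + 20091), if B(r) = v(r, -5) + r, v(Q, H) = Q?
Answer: 83/1667563 ≈ 4.9773e-5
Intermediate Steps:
B(r) = 2*r (B(r) = r + r = 2*r)
1/(B(-15/(-249)) + 20091) = 1/(2*(-15/(-249)) + 20091) = 1/(2*(-15*(-1/249)) + 20091) = 1/(2*(5/83) + 20091) = 1/(10/83 + 20091) = 1/(1667563/83) = 83/1667563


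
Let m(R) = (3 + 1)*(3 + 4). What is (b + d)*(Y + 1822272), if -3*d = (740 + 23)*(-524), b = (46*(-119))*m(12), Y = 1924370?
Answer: -224813506568/3 ≈ -7.4938e+10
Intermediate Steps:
m(R) = 28 (m(R) = 4*7 = 28)
b = -153272 (b = (46*(-119))*28 = -5474*28 = -153272)
d = 399812/3 (d = -(740 + 23)*(-524)/3 = -763*(-524)/3 = -1/3*(-399812) = 399812/3 ≈ 1.3327e+5)
(b + d)*(Y + 1822272) = (-153272 + 399812/3)*(1924370 + 1822272) = -60004/3*3746642 = -224813506568/3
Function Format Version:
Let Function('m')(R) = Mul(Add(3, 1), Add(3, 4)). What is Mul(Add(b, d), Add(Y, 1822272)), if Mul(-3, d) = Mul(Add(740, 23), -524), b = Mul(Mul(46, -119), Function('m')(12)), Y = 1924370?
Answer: Rational(-224813506568, 3) ≈ -7.4938e+10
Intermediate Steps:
Function('m')(R) = 28 (Function('m')(R) = Mul(4, 7) = 28)
b = -153272 (b = Mul(Mul(46, -119), 28) = Mul(-5474, 28) = -153272)
d = Rational(399812, 3) (d = Mul(Rational(-1, 3), Mul(Add(740, 23), -524)) = Mul(Rational(-1, 3), Mul(763, -524)) = Mul(Rational(-1, 3), -399812) = Rational(399812, 3) ≈ 1.3327e+5)
Mul(Add(b, d), Add(Y, 1822272)) = Mul(Add(-153272, Rational(399812, 3)), Add(1924370, 1822272)) = Mul(Rational(-60004, 3), 3746642) = Rational(-224813506568, 3)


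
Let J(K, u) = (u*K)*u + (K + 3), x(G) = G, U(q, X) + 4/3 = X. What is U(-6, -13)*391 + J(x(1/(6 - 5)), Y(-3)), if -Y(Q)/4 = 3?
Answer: -16369/3 ≈ -5456.3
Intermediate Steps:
U(q, X) = -4/3 + X
Y(Q) = -12 (Y(Q) = -4*3 = -12)
J(K, u) = 3 + K + K*u² (J(K, u) = (K*u)*u + (3 + K) = K*u² + (3 + K) = 3 + K + K*u²)
U(-6, -13)*391 + J(x(1/(6 - 5)), Y(-3)) = (-4/3 - 13)*391 + (3 + 1/(6 - 5) + (-12)²/(6 - 5)) = -43/3*391 + (3 + 1/1 + 144/1) = -16813/3 + (3 + 1 + 1*144) = -16813/3 + (3 + 1 + 144) = -16813/3 + 148 = -16369/3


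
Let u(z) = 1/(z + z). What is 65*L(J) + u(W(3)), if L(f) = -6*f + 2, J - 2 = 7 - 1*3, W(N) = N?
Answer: -13259/6 ≈ -2209.8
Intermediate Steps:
u(z) = 1/(2*z)
J = 6 (J = 2 + (7 - 1*3) = 2 + (7 - 3) = 2 + 4 = 6)
L(f) = 2 - 6*f
65*L(J) + u(W(3)) = 65*(2 - 6*6) + (½)/3 = 65*(2 - 36) + (½)*(⅓) = 65*(-34) + ⅙ = -2210 + ⅙ = -13259/6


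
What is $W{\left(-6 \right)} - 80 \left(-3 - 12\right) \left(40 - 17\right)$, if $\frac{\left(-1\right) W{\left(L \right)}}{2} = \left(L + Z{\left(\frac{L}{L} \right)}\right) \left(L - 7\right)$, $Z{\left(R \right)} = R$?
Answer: $27470$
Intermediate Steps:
$W{\left(L \right)} = - 2 \left(1 + L\right) \left(-7 + L\right)$ ($W{\left(L \right)} = - 2 \left(L + \frac{L}{L}\right) \left(L - 7\right) = - 2 \left(L + 1\right) \left(-7 + L\right) = - 2 \left(1 + L\right) \left(-7 + L\right)$)
$W{\left(-6 \right)} - 80 \left(-3 - 12\right) \left(40 - 17\right) = \left(14 - 2 \left(-6\right)^{2} + 12 \left(-6\right)\right) - 80 \left(-3 - 12\right) \left(40 - 17\right) = \left(14 - 72 - 72\right) - 80 \left(\left(-15\right) 23\right) = \left(14 - 72 - 72\right) - -27600 = -130 + 27600 = 27470$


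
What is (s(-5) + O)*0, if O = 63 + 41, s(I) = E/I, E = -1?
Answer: 0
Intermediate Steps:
s(I) = -1/I
O = 104
(s(-5) + O)*0 = (-1/(-5) + 104)*0 = (-1*(-⅕) + 104)*0 = (⅕ + 104)*0 = (521/5)*0 = 0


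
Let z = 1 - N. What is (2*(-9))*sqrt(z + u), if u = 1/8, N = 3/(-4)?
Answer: -9*sqrt(30)/2 ≈ -24.648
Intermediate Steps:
N = -3/4 (N = 3*(-1/4) = -3/4 ≈ -0.75000)
z = 7/4 (z = 1 - 1*(-3/4) = 1 + 3/4 = 7/4 ≈ 1.7500)
u = 1/8 ≈ 0.12500
(2*(-9))*sqrt(z + u) = (2*(-9))*sqrt(7/4 + 1/8) = -9*sqrt(30)/2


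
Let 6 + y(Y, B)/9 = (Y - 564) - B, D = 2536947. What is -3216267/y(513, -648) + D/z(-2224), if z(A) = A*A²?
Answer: -1310366690980863/2167058198528 ≈ -604.68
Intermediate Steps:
y(Y, B) = -5130 - 9*B + 9*Y (y(Y, B) = -54 + 9*((Y - 564) - B) = -54 + 9*((-564 + Y) - B) = -54 + 9*(-564 + Y - B) = -54 + (-5076 - 9*B + 9*Y) = -5130 - 9*B + 9*Y)
z(A) = A³
-3216267/y(513, -648) + D/z(-2224) = -3216267/(-5130 - 9*(-648) + 9*513) + 2536947/((-2224)³) = -3216267/(-5130 + 5832 + 4617) + 2536947/(-11000295424) = -3216267/5319 + 2536947*(-1/11000295424) = -3216267*1/5319 - 2536947/11000295424 = -119121/197 - 2536947/11000295424 = -1310366690980863/2167058198528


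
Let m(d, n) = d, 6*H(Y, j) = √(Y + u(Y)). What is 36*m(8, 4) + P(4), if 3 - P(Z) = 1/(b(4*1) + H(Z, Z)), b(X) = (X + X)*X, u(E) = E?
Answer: 1340493/4607 + 3*√2/9214 ≈ 290.97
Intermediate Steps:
H(Y, j) = √2*√Y/6 (H(Y, j) = √(Y + Y)/6 = √(2*Y)/6 = (√2*√Y)/6 = √2*√Y/6)
b(X) = 2*X² (b(X) = (2*X)*X = 2*X²)
P(Z) = 3 - 1/(32 + √2*√Z/6) (P(Z) = 3 - 1/(2*(4*1)² + √2*√Z/6) = 3 - 1/(2*4² + √2*√Z/6) = 3 - 1/(2*16 + √2*√Z/6) = 3 - 1/(32 + √2*√Z/6))
36*m(8, 4) + P(4) = 36*8 + 3*(190 + √2*√4)/(192 + √2*√4) = 288 + 3*(190 + √2*2)/(192 + √2*2) = 288 + 3*(190 + 2*√2)/(192 + 2*√2)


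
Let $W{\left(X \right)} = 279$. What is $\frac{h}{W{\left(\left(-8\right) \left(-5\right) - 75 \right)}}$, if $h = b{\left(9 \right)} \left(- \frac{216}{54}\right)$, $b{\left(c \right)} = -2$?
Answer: $\frac{8}{279} \approx 0.028674$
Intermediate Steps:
$h = 8$ ($h = - 2 \left(- \frac{216}{54}\right) = - 2 \left(\left(-216\right) \frac{1}{54}\right) = \left(-2\right) \left(-4\right) = 8$)
$\frac{h}{W{\left(\left(-8\right) \left(-5\right) - 75 \right)}} = \frac{8}{279}$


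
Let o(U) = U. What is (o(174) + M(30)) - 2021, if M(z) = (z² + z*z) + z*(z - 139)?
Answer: -3317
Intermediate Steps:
M(z) = 2*z² + z*(-139 + z) (M(z) = (z² + z²) + z*(-139 + z) = 2*z² + z*(-139 + z))
(o(174) + M(30)) - 2021 = (174 + 30*(-139 + 3*30)) - 2021 = (174 + 30*(-139 + 90)) - 2021 = (174 + 30*(-49)) - 2021 = (174 - 1470) - 2021 = -1296 - 2021 = -3317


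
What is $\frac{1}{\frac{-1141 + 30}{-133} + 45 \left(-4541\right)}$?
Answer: $- \frac{133}{27176774} \approx -4.8939 \cdot 10^{-6}$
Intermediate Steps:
$\frac{1}{\frac{-1141 + 30}{-133} + 45 \left(-4541\right)} = \frac{1}{\left(-1111\right) \left(- \frac{1}{133}\right) - 204345} = \frac{1}{\frac{1111}{133} - 204345} = \frac{1}{- \frac{27176774}{133}} = - \frac{133}{27176774}$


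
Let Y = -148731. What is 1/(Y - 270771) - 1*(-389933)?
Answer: 163577673365/419502 ≈ 3.8993e+5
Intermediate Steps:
1/(Y - 270771) - 1*(-389933) = 1/(-148731 - 270771) - 1*(-389933) = 1/(-419502) + 389933 = -1/419502 + 389933 = 163577673365/419502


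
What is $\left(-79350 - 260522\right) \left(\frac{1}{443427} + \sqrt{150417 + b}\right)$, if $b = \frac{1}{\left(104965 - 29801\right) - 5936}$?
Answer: $- \frac{339872}{443427} - \frac{169936 \sqrt{20024329912071}}{5769} \approx -1.3181 \cdot 10^{8}$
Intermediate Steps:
$b = \frac{1}{69228}$ ($b = \frac{1}{\left(104965 - 29801\right) - 5936} = \frac{1}{75164 - 5936} = \frac{1}{69228} \approx 1.4445 \cdot 10^{-5}$)
$\left(-79350 - 260522\right) \left(\frac{1}{443427} + \sqrt{150417 + b}\right) = \left(-79350 - 260522\right) \left(\frac{1}{443427} + \sqrt{150417 + \frac{1}{69228}}\right) = - 339872 \left(\frac{1}{443427} + \sqrt{\frac{10413068077}{69228}}\right) = - 339872 \left(\frac{1}{443427} + \frac{\sqrt{20024329912071}}{11538}\right) = - \frac{339872}{443427} - \frac{169936 \sqrt{20024329912071}}{5769}$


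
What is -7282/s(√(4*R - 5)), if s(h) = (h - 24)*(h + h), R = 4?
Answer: 3641/565 + 7944*√11/565 ≈ 53.077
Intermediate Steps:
s(h) = 2*h*(-24 + h) (s(h) = (-24 + h)*(2*h) = 2*h*(-24 + h))
-7282/s(√(4*R - 5)) = -7282*1/(2*(-24 + √(4*4 - 5))*√(4*4 - 5)) = -7282*1/(2*(-24 + √(16 - 5))*√(16 - 5)) = -7282*√11/(22*(-24 + √11)) = -331*√11/(-24 + √11)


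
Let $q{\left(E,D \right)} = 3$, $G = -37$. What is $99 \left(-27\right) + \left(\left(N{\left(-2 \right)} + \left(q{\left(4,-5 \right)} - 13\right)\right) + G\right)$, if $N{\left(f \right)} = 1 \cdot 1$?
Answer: $-2719$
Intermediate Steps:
$N{\left(f \right)} = 1$
$99 \left(-27\right) + \left(\left(N{\left(-2 \right)} + \left(q{\left(4,-5 \right)} - 13\right)\right) + G\right) = 99 \left(-27\right) + \left(\left(1 + \left(3 - 13\right)\right) - 37\right) = -2673 + \left(\left(1 + \left(3 - 13\right)\right) - 37\right) = -2673 + \left(\left(1 - 10\right) - 37\right) = -2673 - 46 = -2719$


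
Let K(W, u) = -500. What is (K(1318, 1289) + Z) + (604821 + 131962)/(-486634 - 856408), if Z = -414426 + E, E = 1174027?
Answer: 1019503788459/1343042 ≈ 7.5910e+5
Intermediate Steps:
Z = 759601 (Z = -414426 + 1174027 = 759601)
(K(1318, 1289) + Z) + (604821 + 131962)/(-486634 - 856408) = (-500 + 759601) + (604821 + 131962)/(-486634 - 856408) = 759101 + 736783/(-1343042) = 759101 + 736783*(-1/1343042) = 759101 - 736783/1343042 = 1019503788459/1343042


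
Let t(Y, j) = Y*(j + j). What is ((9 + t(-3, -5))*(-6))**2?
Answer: 54756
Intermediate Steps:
t(Y, j) = 2*Y*j (t(Y, j) = Y*(2*j) = 2*Y*j)
((9 + t(-3, -5))*(-6))**2 = ((9 + 2*(-3)*(-5))*(-6))**2 = ((9 + 30)*(-6))**2 = (39*(-6))**2 = (-234)**2 = 54756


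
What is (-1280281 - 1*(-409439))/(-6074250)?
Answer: 62203/433875 ≈ 0.14337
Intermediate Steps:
(-1280281 - 1*(-409439))/(-6074250) = (-1280281 + 409439)*(-1/6074250) = -870842*(-1/6074250) = 62203/433875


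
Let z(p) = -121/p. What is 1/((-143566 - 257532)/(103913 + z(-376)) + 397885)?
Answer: 39071409/15545776757117 ≈ 2.5133e-6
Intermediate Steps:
1/((-143566 - 257532)/(103913 + z(-376)) + 397885) = 1/((-143566 - 257532)/(103913 - 121/(-376)) + 397885) = 1/(-401098/(103913 - 121*(-1/376)) + 397885) = 1/(-401098/(103913 + 121/376) + 397885) = 1/(-401098/39071409/376 + 397885) = 1/(-401098*376/39071409 + 397885) = 1/(-150812848/39071409 + 397885) = 1/(15545776757117/39071409) = 39071409/15545776757117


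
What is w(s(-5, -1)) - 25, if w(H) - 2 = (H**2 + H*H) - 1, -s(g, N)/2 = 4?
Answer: 104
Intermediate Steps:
s(g, N) = -8 (s(g, N) = -2*4 = -8)
w(H) = 1 + 2*H**2 (w(H) = 2 + ((H**2 + H*H) - 1) = 2 + ((H**2 + H**2) - 1) = 2 + (2*H**2 - 1) = 2 + (-1 + 2*H**2) = 1 + 2*H**2)
w(s(-5, -1)) - 25 = (1 + 2*(-8)**2) - 25 = (1 + 2*64) - 25 = (1 + 128) - 25 = 129 - 25 = 104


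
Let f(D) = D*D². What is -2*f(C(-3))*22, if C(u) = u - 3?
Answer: 9504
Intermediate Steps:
C(u) = -3 + u
f(D) = D³
-2*f(C(-3))*22 = -2*(-3 - 3)³*22 = -2*(-6)³*22 = -2*(-216)*22 = 432*22 = 9504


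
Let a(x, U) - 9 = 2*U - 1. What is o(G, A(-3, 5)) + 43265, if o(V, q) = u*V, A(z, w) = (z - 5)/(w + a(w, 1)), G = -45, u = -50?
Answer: 45515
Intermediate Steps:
a(x, U) = 8 + 2*U (a(x, U) = 9 + (2*U - 1) = 9 + (-1 + 2*U) = 8 + 2*U)
A(z, w) = (-5 + z)/(10 + w) (A(z, w) = (z - 5)/(w + (8 + 2*1)) = (-5 + z)/(w + (8 + 2)) = (-5 + z)/(w + 10) = (-5 + z)/(10 + w))
o(V, q) = -50*V
o(G, A(-3, 5)) + 43265 = -50*(-45) + 43265 = 2250 + 43265 = 45515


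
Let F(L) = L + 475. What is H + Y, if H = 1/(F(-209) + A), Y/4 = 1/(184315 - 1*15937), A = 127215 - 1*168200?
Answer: -131/163242471 ≈ -8.0249e-7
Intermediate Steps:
F(L) = 475 + L
A = -40985 (A = 127215 - 168200 = -40985)
Y = 2/84189 (Y = 4/(184315 - 1*15937) = 4/(184315 - 15937) = 4/168378 = 4*(1/168378) = 2/84189 ≈ 2.3756e-5)
H = -1/40719 (H = 1/((475 - 209) - 40985) = 1/(266 - 40985) = 1/(-40719) = -1/40719 ≈ -2.4559e-5)
H + Y = -1/40719 + 2/84189 = -131/163242471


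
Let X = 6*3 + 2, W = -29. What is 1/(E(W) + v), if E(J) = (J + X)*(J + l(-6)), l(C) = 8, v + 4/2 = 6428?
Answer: 1/6615 ≈ 0.00015117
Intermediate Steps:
v = 6426 (v = -2 + 6428 = 6426)
X = 20 (X = 18 + 2 = 20)
E(J) = (8 + J)*(20 + J) (E(J) = (J + 20)*(J + 8) = (20 + J)*(8 + J) = (8 + J)*(20 + J))
1/(E(W) + v) = 1/((160 + (-29)² + 28*(-29)) + 6426) = 1/((160 + 841 - 812) + 6426) = 1/(189 + 6426) = 1/6615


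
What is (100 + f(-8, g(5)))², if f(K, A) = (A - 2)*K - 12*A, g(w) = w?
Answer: 256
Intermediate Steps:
f(K, A) = -12*A + K*(-2 + A) (f(K, A) = (-2 + A)*K - 12*A = K*(-2 + A) - 12*A = -12*A + K*(-2 + A))
(100 + f(-8, g(5)))² = (100 + (-12*5 - 2*(-8) + 5*(-8)))² = (100 + (-60 + 16 - 40))² = (100 - 84)² = 16² = 256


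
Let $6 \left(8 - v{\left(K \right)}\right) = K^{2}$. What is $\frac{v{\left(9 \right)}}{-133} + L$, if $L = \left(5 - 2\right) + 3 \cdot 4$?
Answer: $\frac{4001}{266} \approx 15.041$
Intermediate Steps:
$v{\left(K \right)} = 8 - \frac{K^{2}}{6}$
$L = 15$ ($L = \left(5 - 2\right) + 12 = 3 + 12 = 15$)
$\frac{v{\left(9 \right)}}{-133} + L = \frac{8 - \frac{9^{2}}{6}}{-133} + 15 = \left(8 - \frac{27}{2}\right) \left(- \frac{1}{133}\right) + 15 = \left(- \frac{11}{2}\right) \left(- \frac{1}{133}\right) + 15 = \frac{11}{266} + 15 = \frac{4001}{266}$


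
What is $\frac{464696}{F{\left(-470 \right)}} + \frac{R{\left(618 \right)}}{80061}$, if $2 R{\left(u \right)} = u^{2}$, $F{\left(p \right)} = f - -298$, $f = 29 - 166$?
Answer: $\frac{12411590446}{4296607} \approx 2888.7$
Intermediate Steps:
$f = -137$ ($f = 29 - 166 = -137$)
$F{\left(p \right)} = 161$ ($F{\left(p \right)} = -137 - -298 = -137 + 298 = 161$)
$R{\left(u \right)} = \frac{u^{2}}{2}$
$\frac{464696}{F{\left(-470 \right)}} + \frac{R{\left(618 \right)}}{80061} = \frac{464696}{161} + \frac{\frac{1}{2} \cdot 618^{2}}{80061} = 464696 \cdot \frac{1}{161} + \frac{1}{2} \cdot 381924 \cdot \frac{1}{80061} = \frac{464696}{161} + 190962 \cdot \frac{1}{80061} = \frac{464696}{161} + \frac{63654}{26687} = \frac{12411590446}{4296607}$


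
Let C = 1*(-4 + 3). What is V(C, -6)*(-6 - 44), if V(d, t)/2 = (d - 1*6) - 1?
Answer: 800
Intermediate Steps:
C = -1 (C = 1*(-1) = -1)
V(d, t) = -14 + 2*d (V(d, t) = 2*((d - 1*6) - 1) = 2*((d - 6) - 1) = 2*((-6 + d) - 1) = 2*(-7 + d) = -14 + 2*d)
V(C, -6)*(-6 - 44) = (-14 + 2*(-1))*(-6 - 44) = (-14 - 2)*(-50) = -16*(-50) = 800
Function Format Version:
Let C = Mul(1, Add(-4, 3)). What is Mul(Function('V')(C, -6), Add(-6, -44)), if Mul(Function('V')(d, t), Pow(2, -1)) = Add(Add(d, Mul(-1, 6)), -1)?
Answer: 800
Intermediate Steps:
C = -1 (C = Mul(1, -1) = -1)
Function('V')(d, t) = Add(-14, Mul(2, d)) (Function('V')(d, t) = Mul(2, Add(Add(d, Mul(-1, 6)), -1)) = Mul(2, Add(Add(d, -6), -1)) = Mul(2, Add(Add(-6, d), -1)) = Mul(2, Add(-7, d)) = Add(-14, Mul(2, d)))
Mul(Function('V')(C, -6), Add(-6, -44)) = Mul(Add(-14, Mul(2, -1)), Add(-6, -44)) = Mul(Add(-14, -2), -50) = Mul(-16, -50) = 800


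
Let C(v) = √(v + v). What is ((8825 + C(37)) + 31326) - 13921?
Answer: 26230 + √74 ≈ 26239.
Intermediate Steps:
C(v) = √2*√v (C(v) = √(2*v) = √2*√v)
((8825 + C(37)) + 31326) - 13921 = ((8825 + √2*√37) + 31326) - 13921 = ((8825 + √74) + 31326) - 13921 = (40151 + √74) - 13921 = 26230 + √74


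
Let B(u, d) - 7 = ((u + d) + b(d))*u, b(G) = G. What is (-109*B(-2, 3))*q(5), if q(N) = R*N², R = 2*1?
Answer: 5450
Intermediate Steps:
R = 2
B(u, d) = 7 + u*(u + 2*d) (B(u, d) = 7 + ((u + d) + d)*u = 7 + ((d + u) + d)*u = 7 + (u + 2*d)*u = 7 + u*(u + 2*d))
q(N) = 2*N²
(-109*B(-2, 3))*q(5) = (-109*(7 + (-2)² + 2*3*(-2)))*(2*5²) = (-109*(7 + 4 - 12))*(2*25) = -109*(-1)*50 = 109*50 = 5450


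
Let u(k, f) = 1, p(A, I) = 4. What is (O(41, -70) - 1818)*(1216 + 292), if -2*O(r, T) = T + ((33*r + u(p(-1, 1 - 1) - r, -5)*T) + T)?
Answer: -3603366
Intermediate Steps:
O(r, T) = -33*r/2 - 3*T/2 (O(r, T) = -(T + ((33*r + 1*T) + T))/2 = -(T + ((33*r + T) + T))/2 = -(T + ((T + 33*r) + T))/2 = -(T + (2*T + 33*r))/2 = -(3*T + 33*r)/2 = -33*r/2 - 3*T/2)
(O(41, -70) - 1818)*(1216 + 292) = ((-33/2*41 - 3/2*(-70)) - 1818)*(1216 + 292) = ((-1353/2 + 105) - 1818)*1508 = (-1143/2 - 1818)*1508 = -4779/2*1508 = -3603366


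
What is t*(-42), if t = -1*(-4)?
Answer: -168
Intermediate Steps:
t = 4
t*(-42) = 4*(-42) = -168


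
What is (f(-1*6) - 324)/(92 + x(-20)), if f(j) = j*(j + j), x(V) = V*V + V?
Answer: -63/118 ≈ -0.53390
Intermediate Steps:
x(V) = V + V² (x(V) = V² + V = V + V²)
f(j) = 2*j² (f(j) = j*(2*j) = 2*j²)
(f(-1*6) - 324)/(92 + x(-20)) = (2*(-1*6)² - 324)/(92 - 20*(1 - 20)) = (2*(-6)² - 324)/(92 - 20*(-19)) = (2*36 - 324)/(92 + 380) = (72 - 324)/472 = -252*1/472 = -63/118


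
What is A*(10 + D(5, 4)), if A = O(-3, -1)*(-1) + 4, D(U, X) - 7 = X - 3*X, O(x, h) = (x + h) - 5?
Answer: 117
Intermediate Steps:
O(x, h) = -5 + h + x (O(x, h) = (h + x) - 5 = -5 + h + x)
D(U, X) = 7 - 2*X (D(U, X) = 7 + (X - 3*X) = 7 - 2*X)
A = 13 (A = (-5 - 1 - 3)*(-1) + 4 = -9*(-1) + 4 = 9 + 4 = 13)
A*(10 + D(5, 4)) = 13*(10 + (7 - 2*4)) = 13*(10 + (7 - 8)) = 13*(10 - 1) = 13*9 = 117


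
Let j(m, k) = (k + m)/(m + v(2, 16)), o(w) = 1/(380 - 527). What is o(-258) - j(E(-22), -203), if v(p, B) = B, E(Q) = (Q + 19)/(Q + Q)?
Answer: 187408/14847 ≈ 12.623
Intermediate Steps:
E(Q) = (19 + Q)/(2*Q) (E(Q) = (19 + Q)/((2*Q)) = (19 + Q)*(1/(2*Q)) = (19 + Q)/(2*Q))
o(w) = -1/147 (o(w) = 1/(-147) = -1/147)
j(m, k) = (k + m)/(16 + m) (j(m, k) = (k + m)/(m + 16) = (k + m)/(16 + m))
o(-258) - j(E(-22), -203) = -1/147 - (-203 + (1/2)*(19 - 22)/(-22))/(16 + (1/2)*(19 - 22)/(-22)) = -1/147 - (-203 + (1/2)*(-1/22)*(-3))/(16 + (1/2)*(-1/22)*(-3)) = -1/147 - (-203 + 3/44)/(16 + 3/44) = -1/147 - (-8929)/(707/44*44) = -1/147 - 44*(-8929)/(707*44) = -1/147 - 1*(-8929/707) = -1/147 + 8929/707 = 187408/14847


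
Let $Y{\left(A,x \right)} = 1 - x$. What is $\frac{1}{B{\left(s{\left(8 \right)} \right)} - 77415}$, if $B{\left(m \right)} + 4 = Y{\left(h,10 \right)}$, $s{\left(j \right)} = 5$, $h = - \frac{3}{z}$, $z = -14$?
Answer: $- \frac{1}{77428} \approx -1.2915 \cdot 10^{-5}$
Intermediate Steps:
$h = \frac{3}{14}$ ($h = - \frac{3}{-14} = \left(-3\right) \left(- \frac{1}{14}\right) = \frac{3}{14} \approx 0.21429$)
$B{\left(m \right)} = -13$ ($B{\left(m \right)} = -4 + \left(1 - 10\right) = -4 - 9 = -13$)
$\frac{1}{B{\left(s{\left(8 \right)} \right)} - 77415} = \frac{1}{-13 - 77415} = \frac{1}{-77428} = - \frac{1}{77428}$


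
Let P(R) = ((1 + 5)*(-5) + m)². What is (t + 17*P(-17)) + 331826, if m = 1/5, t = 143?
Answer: 8676642/25 ≈ 3.4707e+5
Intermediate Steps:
m = ⅕ ≈ 0.20000
P(R) = 22201/25 (P(R) = ((1 + 5)*(-5) + ⅕)² = (6*(-5) + ⅕)² = (-30 + ⅕)² = (-149/5)² = 22201/25)
(t + 17*P(-17)) + 331826 = (143 + 17*(22201/25)) + 331826 = (143 + 377417/25) + 331826 = 380992/25 + 331826 = 8676642/25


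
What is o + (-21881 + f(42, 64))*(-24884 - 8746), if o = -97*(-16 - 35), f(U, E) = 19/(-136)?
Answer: 50039001921/68 ≈ 7.3587e+8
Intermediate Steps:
f(U, E) = -19/136 (f(U, E) = 19*(-1/136) = -19/136)
o = 4947 (o = -97*(-51) = 4947)
o + (-21881 + f(42, 64))*(-24884 - 8746) = 4947 + (-21881 - 19/136)*(-24884 - 8746) = 4947 - 2975835/136*(-33630) = 4947 + 50038665525/68 = 50039001921/68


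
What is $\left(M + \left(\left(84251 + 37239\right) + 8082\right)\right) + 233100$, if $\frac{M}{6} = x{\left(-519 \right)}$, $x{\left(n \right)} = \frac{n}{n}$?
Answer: $362678$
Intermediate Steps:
$x{\left(n \right)} = 1$
$M = 6$ ($M = 6 \cdot 1 = 6$)
$\left(M + \left(\left(84251 + 37239\right) + 8082\right)\right) + 233100 = \left(6 + \left(\left(84251 + 37239\right) + 8082\right)\right) + 233100 = \left(6 + \left(121490 + 8082\right)\right) + 233100 = \left(6 + 129572\right) + 233100 = 129578 + 233100 = 362678$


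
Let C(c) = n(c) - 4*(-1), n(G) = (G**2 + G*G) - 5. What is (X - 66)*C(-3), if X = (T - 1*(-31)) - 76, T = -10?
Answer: -2057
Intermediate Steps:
n(G) = -5 + 2*G**2 (n(G) = (G**2 + G**2) - 5 = 2*G**2 - 5 = -5 + 2*G**2)
X = -55 (X = (-10 - 1*(-31)) - 76 = (-10 + 31) - 76 = 21 - 76 = -55)
C(c) = -1 + 2*c**2 (C(c) = (-5 + 2*c**2) - 4*(-1) = (-5 + 2*c**2) + 4 = -1 + 2*c**2)
(X - 66)*C(-3) = (-55 - 66)*(-1 + 2*(-3)**2) = -121*(-1 + 2*9) = -121*(-1 + 18) = -121*17 = -2057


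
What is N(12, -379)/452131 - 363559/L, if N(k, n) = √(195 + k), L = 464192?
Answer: -363559/464192 + 3*√23/452131 ≈ -0.78318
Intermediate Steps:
N(12, -379)/452131 - 363559/L = √(195 + 12)/452131 - 363559/464192 = √207*(1/452131) - 363559*1/464192 = (3*√23)*(1/452131) - 363559/464192 = 3*√23/452131 - 363559/464192 = -363559/464192 + 3*√23/452131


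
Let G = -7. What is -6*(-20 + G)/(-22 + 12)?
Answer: -81/5 ≈ -16.200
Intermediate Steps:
-6*(-20 + G)/(-22 + 12) = -6*(-20 - 7)/(-22 + 12) = -(-162)/(-10) = -(-162)*(-1)/10 = -6*27/10 = -81/5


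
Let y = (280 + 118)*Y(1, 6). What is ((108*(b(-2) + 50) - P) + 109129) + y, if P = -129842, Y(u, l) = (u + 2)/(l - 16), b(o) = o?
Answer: 1220178/5 ≈ 2.4404e+5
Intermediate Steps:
Y(u, l) = (2 + u)/(-16 + l)
y = -597/5 (y = (280 + 118)*((2 + 1)/(-16 + 6)) = 398*(3/(-10)) = 398*(-⅒*3) = 398*(-3/10) = -597/5 ≈ -119.40)
((108*(b(-2) + 50) - P) + 109129) + y = ((108*(-2 + 50) - 1*(-129842)) + 109129) - 597/5 = ((108*48 + 129842) + 109129) - 597/5 = ((5184 + 129842) + 109129) - 597/5 = (135026 + 109129) - 597/5 = 244155 - 597/5 = 1220178/5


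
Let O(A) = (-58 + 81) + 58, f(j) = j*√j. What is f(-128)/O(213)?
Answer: -1024*I*√2/81 ≈ -17.878*I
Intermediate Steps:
f(j) = j^(3/2)
O(A) = 81 (O(A) = 23 + 58 = 81)
f(-128)/O(213) = (-128)^(3/2)/81 = -1024*I*√2*(1/81) = -1024*I*√2/81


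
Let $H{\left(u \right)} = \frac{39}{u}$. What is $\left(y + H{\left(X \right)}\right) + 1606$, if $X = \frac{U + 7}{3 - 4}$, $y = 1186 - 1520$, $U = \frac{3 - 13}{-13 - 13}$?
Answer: $\frac{40535}{32} \approx 1266.7$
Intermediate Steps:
$U = \frac{5}{13}$ ($U = - \frac{10}{-26} = \left(-10\right) \left(- \frac{1}{26}\right) = \frac{5}{13} \approx 0.38462$)
$y = -334$
$X = - \frac{96}{13}$ ($X = \frac{\frac{5}{13} + 7}{3 - 4} = \frac{96}{13 \left(-1\right)} = \frac{96}{13} \left(-1\right) = - \frac{96}{13} \approx -7.3846$)
$\left(y + H{\left(X \right)}\right) + 1606 = \left(-334 + \frac{39}{- \frac{96}{13}}\right) + 1606 = \left(-334 + 39 \left(- \frac{13}{96}\right)\right) + 1606 = \left(-334 - \frac{169}{32}\right) + 1606 = - \frac{10857}{32} + 1606 = \frac{40535}{32}$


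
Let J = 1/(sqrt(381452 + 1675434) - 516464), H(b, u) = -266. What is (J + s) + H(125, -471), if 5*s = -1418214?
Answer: -2912609529645072/10258961785 - sqrt(2056886)/266733006410 ≈ -2.8391e+5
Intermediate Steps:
s = -1418214/5 (s = (1/5)*(-1418214) = -1418214/5 ≈ -2.8364e+5)
J = 1/(-516464 + sqrt(2056886)) (J = 1/(sqrt(2056886) - 516464) = 1/(-516464 + sqrt(2056886)) ≈ -1.9416e-6)
(J + s) + H(125, -471) = ((-19864/10258961785 - sqrt(2056886)/266733006410) - 1418214/5) - 266 = (-2909880645810262/10258961785 - sqrt(2056886)/266733006410) - 266 = -2912609529645072/10258961785 - sqrt(2056886)/266733006410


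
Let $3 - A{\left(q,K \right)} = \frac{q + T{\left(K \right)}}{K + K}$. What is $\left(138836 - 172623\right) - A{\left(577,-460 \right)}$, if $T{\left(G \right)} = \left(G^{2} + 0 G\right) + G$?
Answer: $- \frac{31298517}{920} \approx -34020.0$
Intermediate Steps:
$T{\left(G \right)} = G + G^{2}$ ($T{\left(G \right)} = \left(G^{2} + 0\right) + G = G^{2} + G = G + G^{2}$)
$A{\left(q,K \right)} = 3 - \frac{q + K \left(1 + K\right)}{2 K}$ ($A{\left(q,K \right)} = 3 - \frac{q + K \left(1 + K\right)}{K + K} = 3 - \frac{q + K \left(1 + K\right)}{2 K}$)
$\left(138836 - 172623\right) - A{\left(577,-460 \right)} = \left(138836 - 172623\right) - \frac{\left(-1\right) 577 - \left(-460\right)^{2} + 5 \left(-460\right)}{2 \left(-460\right)} = -33787 - \frac{1}{2} \left(- \frac{1}{460}\right) \left(-577 - 211600 - 2300\right) = -33787 - \frac{1}{2} \left(- \frac{1}{460}\right) \left(-214477\right) = -33787 - \frac{214477}{920} = - \frac{31298517}{920}$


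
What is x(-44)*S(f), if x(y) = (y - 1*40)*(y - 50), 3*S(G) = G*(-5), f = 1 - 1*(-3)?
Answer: -52640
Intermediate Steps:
f = 4 (f = 1 + 3 = 4)
S(G) = -5*G/3 (S(G) = (G*(-5))/3 = (-5*G)/3 = -5*G/3)
x(y) = (-50 + y)*(-40 + y) (x(y) = (y - 40)*(-50 + y) = (-40 + y)*(-50 + y) = (-50 + y)*(-40 + y))
x(-44)*S(f) = (2000 + (-44)² - 90*(-44))*(-5/3*4) = (2000 + 1936 + 3960)*(-20/3) = 7896*(-20/3) = -52640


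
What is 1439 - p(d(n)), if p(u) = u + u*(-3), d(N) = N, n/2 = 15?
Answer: 1499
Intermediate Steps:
n = 30 (n = 2*15 = 30)
p(u) = -2*u (p(u) = u - 3*u = -2*u)
1439 - p(d(n)) = 1439 - (-2)*30 = 1439 - 1*(-60) = 1439 + 60 = 1499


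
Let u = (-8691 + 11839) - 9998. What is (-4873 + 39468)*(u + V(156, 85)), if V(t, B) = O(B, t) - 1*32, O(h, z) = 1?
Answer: -238048195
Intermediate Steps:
u = -6850 (u = 3148 - 9998 = -6850)
V(t, B) = -31 (V(t, B) = 1 - 1*32 = 1 - 32 = -31)
(-4873 + 39468)*(u + V(156, 85)) = (-4873 + 39468)*(-6850 - 31) = 34595*(-6881) = -238048195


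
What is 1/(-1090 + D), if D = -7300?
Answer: -1/8390 ≈ -0.00011919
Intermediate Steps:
1/(-1090 + D) = 1/(-1090 - 7300) = 1/(-8390) = -1/8390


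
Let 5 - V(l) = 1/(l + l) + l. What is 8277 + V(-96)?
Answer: 1608577/192 ≈ 8378.0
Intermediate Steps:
V(l) = 5 - l - 1/(2*l) (V(l) = 5 - (1/(l + l) + l) = 5 - (1/(2*l) + l) = 5 - (l + 1/(2*l)) = 5 + (-l - 1/(2*l)) = 5 - l - 1/(2*l))
8277 + V(-96) = 8277 + (5 - 1*(-96) - ½/(-96)) = 8277 + (5 + 96 - ½*(-1/96)) = 8277 + (5 + 96 + 1/192) = 8277 + 19393/192 = 1608577/192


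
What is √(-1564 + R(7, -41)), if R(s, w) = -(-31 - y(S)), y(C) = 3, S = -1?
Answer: 3*I*√170 ≈ 39.115*I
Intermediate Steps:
R(s, w) = 34 (R(s, w) = -(-31 - 1*3) = -(-31 - 3) = -1*(-34) = 34)
√(-1564 + R(7, -41)) = √(-1564 + 34) = √(-1530) = 3*I*√170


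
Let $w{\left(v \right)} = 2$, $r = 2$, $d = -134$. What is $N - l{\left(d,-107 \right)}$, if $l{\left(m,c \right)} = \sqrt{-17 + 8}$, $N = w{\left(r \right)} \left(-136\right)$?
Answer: $-272 - 3 i \approx -272.0 - 3.0 i$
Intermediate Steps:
$N = -272$ ($N = 2 \left(-136\right) = -272$)
$l{\left(m,c \right)} = 3 i$ ($l{\left(m,c \right)} = \sqrt{-9} = 3 i$)
$N - l{\left(d,-107 \right)} = -272 - 3 i$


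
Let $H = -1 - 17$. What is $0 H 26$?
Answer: $0$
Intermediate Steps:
$H = -18$
$0 H 26 = 0 \left(-18\right) 26 = 0 \cdot 26 = 0$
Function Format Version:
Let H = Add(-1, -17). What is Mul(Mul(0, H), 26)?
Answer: 0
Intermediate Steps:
H = -18
Mul(Mul(0, H), 26) = Mul(Mul(0, -18), 26) = Mul(0, 26) = 0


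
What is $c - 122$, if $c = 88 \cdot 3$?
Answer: $142$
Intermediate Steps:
$c = 264$
$c - 122 = 264 - 122 = 142$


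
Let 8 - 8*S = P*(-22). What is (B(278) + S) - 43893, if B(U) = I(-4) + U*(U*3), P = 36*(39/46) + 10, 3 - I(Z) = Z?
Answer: 4325804/23 ≈ 1.8808e+5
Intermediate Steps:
I(Z) = 3 - Z
P = 932/23 (P = 36*(39*(1/46)) + 10 = 36*(39/46) + 10 = 702/23 + 10 = 932/23 ≈ 40.522)
S = 2586/23 (S = 1 - 233*(-22)/46 = 1 - 1/8*(-20504/23) = 1 + 2563/23 = 2586/23 ≈ 112.43)
B(U) = 7 + 3*U**2 (B(U) = (3 - 1*(-4)) + U*(U*3) = (3 + 4) + U*(3*U) = 7 + 3*U**2)
(B(278) + S) - 43893 = ((7 + 3*278**2) + 2586/23) - 43893 = ((7 + 3*77284) + 2586/23) - 43893 = ((7 + 231852) + 2586/23) - 43893 = (231859 + 2586/23) - 43893 = 5335343/23 - 43893 = 4325804/23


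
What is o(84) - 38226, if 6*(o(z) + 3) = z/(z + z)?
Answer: -458747/12 ≈ -38229.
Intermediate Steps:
o(z) = -35/12 (o(z) = -3 + (z/(z + z))/6 = -3 + (z/((2*z)))/6 = -3 + (z*(1/(2*z)))/6 = -3 + (1/6)*(1/2) = -3 + 1/12 = -35/12)
o(84) - 38226 = -35/12 - 38226 = -458747/12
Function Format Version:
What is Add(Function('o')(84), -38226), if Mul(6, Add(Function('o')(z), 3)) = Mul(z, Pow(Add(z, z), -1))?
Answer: Rational(-458747, 12) ≈ -38229.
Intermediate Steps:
Function('o')(z) = Rational(-35, 12) (Function('o')(z) = Add(-3, Mul(Rational(1, 6), Mul(z, Pow(Add(z, z), -1)))) = Add(-3, Mul(Rational(1, 6), Mul(z, Pow(Mul(2, z), -1)))) = Add(-3, Mul(Rational(1, 6), Mul(z, Mul(Rational(1, 2), Pow(z, -1))))) = Add(-3, Mul(Rational(1, 6), Rational(1, 2))) = Add(-3, Rational(1, 12)) = Rational(-35, 12))
Add(Function('o')(84), -38226) = Add(Rational(-35, 12), -38226) = Rational(-458747, 12)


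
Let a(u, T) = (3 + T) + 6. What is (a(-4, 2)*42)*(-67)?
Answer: -30954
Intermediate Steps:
a(u, T) = 9 + T
(a(-4, 2)*42)*(-67) = ((9 + 2)*42)*(-67) = (11*42)*(-67) = 462*(-67) = -30954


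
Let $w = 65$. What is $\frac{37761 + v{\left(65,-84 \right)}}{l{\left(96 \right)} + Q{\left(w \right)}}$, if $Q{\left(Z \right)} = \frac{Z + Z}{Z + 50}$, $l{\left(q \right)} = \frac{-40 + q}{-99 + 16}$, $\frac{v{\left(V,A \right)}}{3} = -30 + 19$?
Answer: $\frac{12003792}{145} \approx 82785.0$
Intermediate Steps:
$v{\left(V,A \right)} = -33$ ($v{\left(V,A \right)} = 3 \left(-30 + 19\right) = 3 \left(-11\right) = -33$)
$l{\left(q \right)} = \frac{40}{83} - \frac{q}{83}$ ($l{\left(q \right)} = \frac{-40 + q}{-83} = \left(-40 + q\right) \left(- \frac{1}{83}\right) = \frac{40}{83} - \frac{q}{83}$)
$Q{\left(Z \right)} = \frac{2 Z}{50 + Z}$
$\frac{37761 + v{\left(65,-84 \right)}}{l{\left(96 \right)} + Q{\left(w \right)}} = \frac{37761 - 33}{\left(\frac{40}{83} - \frac{96}{83}\right) + 2 \cdot 65 \frac{1}{50 + 65}} = \frac{37728}{\left(\frac{40}{83} - \frac{96}{83}\right) + 2 \cdot 65 \cdot \frac{1}{115}} = \frac{37728}{- \frac{56}{83} + 2 \cdot 65 \cdot \frac{1}{115}} = \frac{37728}{- \frac{56}{83} + \frac{26}{23}} = \frac{37728}{\frac{870}{1909}} = 37728 \cdot \frac{1909}{870} = \frac{12003792}{145}$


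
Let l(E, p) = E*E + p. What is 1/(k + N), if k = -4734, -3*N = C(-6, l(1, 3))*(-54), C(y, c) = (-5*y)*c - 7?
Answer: -1/2700 ≈ -0.00037037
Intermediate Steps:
l(E, p) = p + E² (l(E, p) = E² + p = p + E²)
C(y, c) = -7 - 5*c*y (C(y, c) = -5*c*y - 7 = -7 - 5*c*y)
N = 2034 (N = -(-7 - 5*(3 + 1²)*(-6))*(-54)/3 = -(-7 - 5*(3 + 1)*(-6))*(-54)/3 = -(-7 - 5*4*(-6))*(-54)/3 = -(-7 + 120)*(-54)/3 = -113*(-54)/3 = -⅓*(-6102) = 2034)
1/(k + N) = 1/(-4734 + 2034) = 1/(-2700) = -1/2700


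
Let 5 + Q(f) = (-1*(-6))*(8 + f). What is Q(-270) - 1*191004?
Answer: -192581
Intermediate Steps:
Q(f) = 43 + 6*f (Q(f) = -5 + (-1*(-6))*(8 + f) = -5 + 6*(8 + f) = -5 + (48 + 6*f) = 43 + 6*f)
Q(-270) - 1*191004 = (43 + 6*(-270)) - 1*191004 = (43 - 1620) - 191004 = -1577 - 191004 = -192581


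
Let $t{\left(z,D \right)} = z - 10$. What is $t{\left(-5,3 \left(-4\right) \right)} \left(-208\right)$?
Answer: $3120$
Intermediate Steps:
$t{\left(z,D \right)} = -10 + z$ ($t{\left(z,D \right)} = z - 10 = -10 + z$)
$t{\left(-5,3 \left(-4\right) \right)} \left(-208\right) = \left(-10 - 5\right) \left(-208\right) = \left(-15\right) \left(-208\right) = 3120$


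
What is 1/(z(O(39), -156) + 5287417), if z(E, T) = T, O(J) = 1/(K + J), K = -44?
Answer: 1/5287261 ≈ 1.8913e-7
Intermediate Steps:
O(J) = 1/(-44 + J)
1/(z(O(39), -156) + 5287417) = 1/(-156 + 5287417) = 1/5287261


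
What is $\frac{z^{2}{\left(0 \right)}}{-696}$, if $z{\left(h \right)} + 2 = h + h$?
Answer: $- \frac{1}{174} \approx -0.0057471$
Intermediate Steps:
$z{\left(h \right)} = -2 + 2 h$ ($z{\left(h \right)} = -2 + \left(h + h\right) = -2 + 2 h$)
$\frac{z^{2}{\left(0 \right)}}{-696} = \frac{\left(-2 + 2 \cdot 0\right)^{2}}{-696} = \left(-2 + 0\right)^{2} \left(- \frac{1}{696}\right) = \left(-2\right)^{2} \left(- \frac{1}{696}\right) = 4 \left(- \frac{1}{696}\right) = - \frac{1}{174}$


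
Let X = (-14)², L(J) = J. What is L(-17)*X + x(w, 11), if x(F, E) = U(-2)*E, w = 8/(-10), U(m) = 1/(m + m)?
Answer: -13339/4 ≈ -3334.8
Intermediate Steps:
U(m) = 1/(2*m)
w = -⅘ (w = 8*(-⅒) = -⅘ ≈ -0.80000)
x(F, E) = -E/4 (x(F, E) = ((½)/(-2))*E = ((½)*(-½))*E = -E/4)
X = 196
L(-17)*X + x(w, 11) = -17*196 - ¼*11 = -3332 - 11/4 = -13339/4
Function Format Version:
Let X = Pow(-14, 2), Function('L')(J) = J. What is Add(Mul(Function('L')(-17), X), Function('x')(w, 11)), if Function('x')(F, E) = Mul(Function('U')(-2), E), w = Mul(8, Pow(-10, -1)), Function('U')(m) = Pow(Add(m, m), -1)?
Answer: Rational(-13339, 4) ≈ -3334.8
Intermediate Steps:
Function('U')(m) = Mul(Rational(1, 2), Pow(m, -1)) (Function('U')(m) = Pow(Mul(2, m), -1) = Mul(Rational(1, 2), Pow(m, -1)))
w = Rational(-4, 5) (w = Mul(8, Rational(-1, 10)) = Rational(-4, 5) ≈ -0.80000)
Function('x')(F, E) = Mul(Rational(-1, 4), E) (Function('x')(F, E) = Mul(Mul(Rational(1, 2), Pow(-2, -1)), E) = Mul(Mul(Rational(1, 2), Rational(-1, 2)), E) = Mul(Rational(-1, 4), E))
X = 196
Add(Mul(Function('L')(-17), X), Function('x')(w, 11)) = Add(Mul(-17, 196), Mul(Rational(-1, 4), 11)) = Add(-3332, Rational(-11, 4)) = Rational(-13339, 4)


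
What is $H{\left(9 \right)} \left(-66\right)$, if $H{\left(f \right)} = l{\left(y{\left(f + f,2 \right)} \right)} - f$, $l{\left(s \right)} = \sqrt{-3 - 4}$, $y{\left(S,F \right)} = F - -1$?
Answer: $594 - 66 i \sqrt{7} \approx 594.0 - 174.62 i$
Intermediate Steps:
$y{\left(S,F \right)} = 1 + F$ ($y{\left(S,F \right)} = F + 1 = 1 + F$)
$l{\left(s \right)} = i \sqrt{7}$ ($l{\left(s \right)} = \sqrt{-7} = i \sqrt{7}$)
$H{\left(f \right)} = - f + i \sqrt{7}$ ($H{\left(f \right)} = i \sqrt{7} - f = - f + i \sqrt{7}$)
$H{\left(9 \right)} \left(-66\right) = \left(\left(-1\right) 9 + i \sqrt{7}\right) \left(-66\right) = \left(-9 + i \sqrt{7}\right) \left(-66\right) = 594 - 66 i \sqrt{7}$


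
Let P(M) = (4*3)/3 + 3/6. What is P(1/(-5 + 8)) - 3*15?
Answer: -81/2 ≈ -40.500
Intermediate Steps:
P(M) = 9/2 (P(M) = 12*(⅓) + 3*(⅙) = 4 + ½ = 9/2)
P(1/(-5 + 8)) - 3*15 = 9/2 - 3*15 = 9/2 - 45 = -81/2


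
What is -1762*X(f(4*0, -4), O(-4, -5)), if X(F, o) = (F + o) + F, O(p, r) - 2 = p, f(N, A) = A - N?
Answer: 17620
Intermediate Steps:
O(p, r) = 2 + p
X(F, o) = o + 2*F
-1762*X(f(4*0, -4), O(-4, -5)) = -1762*((2 - 4) + 2*(-4 - 4*0)) = -1762*(-2 + 2*(-4 - 1*0)) = -1762*(-2 + 2*(-4 + 0)) = -1762*(-2 + 2*(-4)) = -1762*(-2 - 8) = -1762*(-10) = 17620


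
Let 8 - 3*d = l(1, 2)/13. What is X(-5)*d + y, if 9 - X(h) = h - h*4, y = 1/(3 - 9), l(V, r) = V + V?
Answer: -1237/78 ≈ -15.859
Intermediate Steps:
l(V, r) = 2*V
y = -⅙ (y = 1/(-6) = -⅙ ≈ -0.16667)
X(h) = 9 + 3*h (X(h) = 9 - (h - h*4) = 9 - (h - 4*h) = 9 - (-3)*h = 9 + 3*h)
d = 34/13 (d = 8/3 - 2*1/(3*13) = 8/3 - 2/(3*13) = 8/3 - ⅓*2/13 = 8/3 - 2/39 = 34/13 ≈ 2.6154)
X(-5)*d + y = (9 + 3*(-5))*(34/13) - ⅙ = (9 - 15)*(34/13) - ⅙ = -6*34/13 - ⅙ = -204/13 - ⅙ = -1237/78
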